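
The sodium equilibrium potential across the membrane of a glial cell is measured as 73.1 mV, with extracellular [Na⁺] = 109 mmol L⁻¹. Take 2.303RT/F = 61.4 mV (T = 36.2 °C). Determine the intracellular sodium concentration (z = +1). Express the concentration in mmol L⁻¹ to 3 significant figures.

Nernst: E = (61.4/1) · log₁₀([out]/[in]), so log₁₀([out]/[in]) = 73.1 × 1 / 61.4 = 1.1906.
[out]/[in] = 10^(1.1906) = 15.51.
[in] = 109 / 15.51 = 7.029 mmol L⁻¹.

7.03 mmol L⁻¹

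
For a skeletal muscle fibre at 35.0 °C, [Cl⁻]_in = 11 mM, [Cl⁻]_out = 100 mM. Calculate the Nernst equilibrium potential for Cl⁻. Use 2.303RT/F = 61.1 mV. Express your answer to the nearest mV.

-59 mV

E = (61.1/z) · log₁₀([Cl⁻]_out/[Cl⁻]_in) with z = -1.
For an anion, dividing by z = -1 reverses the sign.
= (61.1/-1) · log₁₀(100/11) = -61.10 · log₁₀(9.091)
= -61.10 · (0.9586) = -58.57 mV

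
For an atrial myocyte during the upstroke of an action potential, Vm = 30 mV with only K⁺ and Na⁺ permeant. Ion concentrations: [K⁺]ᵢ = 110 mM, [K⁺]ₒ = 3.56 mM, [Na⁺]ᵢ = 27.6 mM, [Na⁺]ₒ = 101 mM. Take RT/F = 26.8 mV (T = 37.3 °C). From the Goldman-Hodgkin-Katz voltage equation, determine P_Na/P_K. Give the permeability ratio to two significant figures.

Let α = P_Na/P_K. GHK: Vm = 26.8·ln[(Kₒ + α·Naₒ)/(Kᵢ + α·Naᵢ)].
e^(Vm/26.8) = e^(30.0/26.8) = 3.063
So 3.063·(Kᵢ + α·Naᵢ) = Kₒ + α·Naₒ → α = (3.063·110.0 − 3.56) / (101.0 − 3.063·27.6)
α = (336.9 − 3.56) / (101.0 − 84.54) = 333.4/16.46 = 20.25

20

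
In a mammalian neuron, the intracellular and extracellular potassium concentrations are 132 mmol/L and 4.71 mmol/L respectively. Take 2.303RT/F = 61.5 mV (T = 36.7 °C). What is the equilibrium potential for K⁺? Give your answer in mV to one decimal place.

-89.0 mV

E = (61.5/z) · log₁₀([K⁺]_out/[K⁺]_in) with z = +1.
= (61.5/1) · log₁₀(4.71/132) = 61.50 · log₁₀(0.03568)
= 61.50 · (-1.4476) = -89.02 mV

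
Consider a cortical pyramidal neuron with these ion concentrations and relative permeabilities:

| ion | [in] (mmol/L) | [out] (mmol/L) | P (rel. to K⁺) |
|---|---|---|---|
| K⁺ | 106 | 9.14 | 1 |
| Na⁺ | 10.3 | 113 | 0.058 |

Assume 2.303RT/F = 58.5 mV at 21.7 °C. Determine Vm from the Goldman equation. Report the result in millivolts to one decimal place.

-48.7 mV

Vm = 58.5 · log₁₀[(Σ P·[cation]ₒ + Σ P·[anion]ᵢ) / (Σ P·[cation]ᵢ + Σ P·[anion]ₒ)]
Numerator = 1×9.14 + 0.058×113 = 15.69
Denominator = 1×106 + 0.058×10.3 = 106.6
Vm = 58.5 · log₁₀(0.14723) = 58.5 × (-0.8320) = -48.67 mV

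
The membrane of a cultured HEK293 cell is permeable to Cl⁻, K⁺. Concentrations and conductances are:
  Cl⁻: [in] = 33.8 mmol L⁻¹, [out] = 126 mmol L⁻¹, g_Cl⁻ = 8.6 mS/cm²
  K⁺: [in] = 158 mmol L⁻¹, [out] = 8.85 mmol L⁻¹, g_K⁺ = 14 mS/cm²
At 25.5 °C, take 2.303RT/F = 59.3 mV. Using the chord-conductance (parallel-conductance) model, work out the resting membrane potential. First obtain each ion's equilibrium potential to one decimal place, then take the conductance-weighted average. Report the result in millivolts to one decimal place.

E_Cl⁻ = (59.3/-1)·log₁₀(126/33.8) = -33.9 mV
E_K⁺ = (59.3/1)·log₁₀(8.85/158) = -74.2 mV
Vm = (Σ gᵢEᵢ)/(Σ gᵢ) = (8.6·-33.9 + 14·-74.2) / (8.6 + 14)
= -1330.34 / 22.6 = -58.86 mV

-58.9 mV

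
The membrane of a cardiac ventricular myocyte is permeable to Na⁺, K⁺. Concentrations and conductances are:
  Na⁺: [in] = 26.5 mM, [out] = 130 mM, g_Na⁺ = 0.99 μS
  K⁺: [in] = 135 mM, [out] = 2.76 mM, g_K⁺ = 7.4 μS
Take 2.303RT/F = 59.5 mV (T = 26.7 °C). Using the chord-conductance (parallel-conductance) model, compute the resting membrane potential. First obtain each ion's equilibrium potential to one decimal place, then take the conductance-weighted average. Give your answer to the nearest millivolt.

E_Na⁺ = (59.5/1)·log₁₀(130/26.5) = 41.1 mV
E_K⁺ = (59.5/1)·log₁₀(2.76/135) = -100.5 mV
Vm = (Σ gᵢEᵢ)/(Σ gᵢ) = (0.99·41.1 + 7.4·-100.5) / (0.99 + 7.4)
= -703.01 / 8.39 = -83.79 mV

-84 mV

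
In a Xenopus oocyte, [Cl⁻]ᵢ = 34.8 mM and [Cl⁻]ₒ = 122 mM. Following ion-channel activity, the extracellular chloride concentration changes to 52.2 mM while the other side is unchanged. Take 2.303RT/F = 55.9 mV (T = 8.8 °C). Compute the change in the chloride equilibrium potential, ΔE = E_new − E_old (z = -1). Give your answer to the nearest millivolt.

21 mV

E_old = (55.9/-1)·log₁₀(122/34.8) = -30.45 mV
E_new = (55.9/-1)·log₁₀(52.2/34.8) = -9.84 mV
ΔE = -9.84 − (-30.45) = 20.61 mV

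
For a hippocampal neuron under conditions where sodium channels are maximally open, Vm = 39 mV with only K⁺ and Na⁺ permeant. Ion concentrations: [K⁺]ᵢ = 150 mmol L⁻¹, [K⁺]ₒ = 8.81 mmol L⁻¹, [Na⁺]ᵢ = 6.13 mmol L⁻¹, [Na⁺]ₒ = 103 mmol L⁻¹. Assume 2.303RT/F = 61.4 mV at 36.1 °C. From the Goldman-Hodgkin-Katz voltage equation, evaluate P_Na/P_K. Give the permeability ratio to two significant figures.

8.3

Let α = P_Na/P_K. GHK: Vm = 61.4·log₁₀[(Kₒ + α·Naₒ)/(Kᵢ + α·Naᵢ)].
10^(Vm/61.4) = 10^(39.0/61.4) = 4.317
So 4.317·(Kᵢ + α·Naᵢ) = Kₒ + α·Naₒ → α = (4.317·150.0 − 8.81) / (103.0 − 4.317·6.13)
α = (647.5 − 8.81) / (103.0 − 26.46) = 638.7/76.54 = 8.345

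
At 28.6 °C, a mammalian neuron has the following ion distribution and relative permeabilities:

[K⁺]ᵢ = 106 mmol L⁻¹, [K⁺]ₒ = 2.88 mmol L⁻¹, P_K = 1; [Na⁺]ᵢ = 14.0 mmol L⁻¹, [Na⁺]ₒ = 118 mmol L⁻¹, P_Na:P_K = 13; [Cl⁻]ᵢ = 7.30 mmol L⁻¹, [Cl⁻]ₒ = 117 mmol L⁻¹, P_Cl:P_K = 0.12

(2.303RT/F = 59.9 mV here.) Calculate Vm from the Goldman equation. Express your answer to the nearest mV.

42 mV

Vm = 59.9 · log₁₀[(Σ P·[cation]ₒ + Σ P·[anion]ᵢ) / (Σ P·[cation]ᵢ + Σ P·[anion]ₒ)]
Numerator = 1×2.88 + 13×118 + 0.12×7.30 = 1538
Denominator = 1×106 + 13×14.0 + 0.12×117 = 302
Vm = 59.9 · log₁₀(5.0912) = 59.9 × (0.7068) = 42.34 mV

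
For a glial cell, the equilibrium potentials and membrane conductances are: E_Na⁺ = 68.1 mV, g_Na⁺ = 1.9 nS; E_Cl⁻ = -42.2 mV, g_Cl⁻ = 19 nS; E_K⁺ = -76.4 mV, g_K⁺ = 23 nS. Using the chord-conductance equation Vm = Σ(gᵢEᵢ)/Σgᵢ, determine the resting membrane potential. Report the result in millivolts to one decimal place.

Σ gᵢEᵢ = 1.9·(68.1) + 19·(-42.2) + 23·(-76.4) = -2429.61
Σ gᵢ = 1.9 + 19 + 23 = 43.9
Vm = -2429.61 / 43.9 = -55.34 mV

-55.3 mV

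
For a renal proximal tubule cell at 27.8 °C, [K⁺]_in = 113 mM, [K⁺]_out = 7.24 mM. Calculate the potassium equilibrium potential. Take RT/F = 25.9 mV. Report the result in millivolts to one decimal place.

-71.2 mV

E = (25.9/z) · ln([K⁺]_out/[K⁺]_in) with z = +1.
= (25.9/1) · ln(7.24/113) = 25.90 · ln(0.06407)
= 25.90 · (-2.7478) = -71.17 mV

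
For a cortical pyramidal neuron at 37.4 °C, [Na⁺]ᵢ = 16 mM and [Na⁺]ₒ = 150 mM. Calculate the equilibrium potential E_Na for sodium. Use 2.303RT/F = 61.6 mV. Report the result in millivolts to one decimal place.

59.9 mV

E = (61.6/z) · log₁₀([Na⁺]_out/[Na⁺]_in) with z = +1.
= (61.6/1) · log₁₀(150/16) = 61.60 · log₁₀(9.375)
= 61.60 · (0.9720) = 59.87 mV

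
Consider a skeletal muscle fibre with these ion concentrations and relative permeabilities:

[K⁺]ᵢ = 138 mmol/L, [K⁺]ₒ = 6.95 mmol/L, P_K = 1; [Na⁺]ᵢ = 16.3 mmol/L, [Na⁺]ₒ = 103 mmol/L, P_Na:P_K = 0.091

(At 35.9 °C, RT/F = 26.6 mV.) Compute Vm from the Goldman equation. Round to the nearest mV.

-57 mV

Vm = 26.6 · ln[(Σ P·[cation]ₒ + Σ P·[anion]ᵢ) / (Σ P·[cation]ᵢ + Σ P·[anion]ₒ)]
Numerator = 1×6.95 + 0.091×103 = 16.32
Denominator = 1×138 + 0.091×16.3 = 139.5
Vm = 26.6 · ln(0.11702) = 26.6 × (-2.1454) = -57.07 mV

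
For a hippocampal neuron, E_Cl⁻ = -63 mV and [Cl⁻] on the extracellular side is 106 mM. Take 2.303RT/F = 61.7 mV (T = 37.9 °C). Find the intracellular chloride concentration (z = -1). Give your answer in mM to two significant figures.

Nernst: E = (61.7/-1) · log₁₀([out]/[in]), so log₁₀([out]/[in]) = -63.0 × -1 / 61.7 = 1.0211.
[out]/[in] = 10^(1.0211) = 10.5.
[in] = 106 / 10.5 = 10.1 mM.

10 mM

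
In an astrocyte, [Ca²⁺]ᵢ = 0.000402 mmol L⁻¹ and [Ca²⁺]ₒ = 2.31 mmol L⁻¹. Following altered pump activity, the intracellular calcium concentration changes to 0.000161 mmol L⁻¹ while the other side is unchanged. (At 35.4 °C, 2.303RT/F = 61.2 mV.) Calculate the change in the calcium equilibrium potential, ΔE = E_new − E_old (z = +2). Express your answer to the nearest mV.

12 mV

E_old = (61.2/2)·log₁₀(2.31/0.000402) = 115.04 mV
E_new = (61.2/2)·log₁₀(2.31/0.000161) = 127.20 mV
ΔE = 127.20 − (115.04) = 12.16 mV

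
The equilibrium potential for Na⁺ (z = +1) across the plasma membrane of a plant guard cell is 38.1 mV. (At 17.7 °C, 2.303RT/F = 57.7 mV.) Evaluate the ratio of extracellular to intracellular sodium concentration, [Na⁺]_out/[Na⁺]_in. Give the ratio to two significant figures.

log₁₀([out]/[in]) = E·z/(57.7) = 38.1 × 1 / 57.7 = 0.6603
[out]/[in] = 10^(0.6603) = 4.574

4.6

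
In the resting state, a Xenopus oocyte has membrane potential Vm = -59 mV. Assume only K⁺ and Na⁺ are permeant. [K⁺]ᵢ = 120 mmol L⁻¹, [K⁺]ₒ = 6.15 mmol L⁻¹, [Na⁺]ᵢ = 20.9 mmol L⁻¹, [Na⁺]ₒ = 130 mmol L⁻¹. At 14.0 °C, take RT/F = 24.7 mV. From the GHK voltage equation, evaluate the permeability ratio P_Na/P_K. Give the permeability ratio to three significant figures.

0.0379

Let α = P_Na/P_K. GHK: Vm = 24.7·ln[(Kₒ + α·Naₒ)/(Kᵢ + α·Naᵢ)].
e^(Vm/24.7) = e^(-59.0/24.7) = 0.091752
So 0.091752·(Kᵢ + α·Naᵢ) = Kₒ + α·Naₒ → α = (0.091752·120.0 − 6.15) / (130.0 − 0.091752·20.9)
α = (11.01 − 6.15) / (130.0 − 1.918) = 4.86/128.1 = 0.03795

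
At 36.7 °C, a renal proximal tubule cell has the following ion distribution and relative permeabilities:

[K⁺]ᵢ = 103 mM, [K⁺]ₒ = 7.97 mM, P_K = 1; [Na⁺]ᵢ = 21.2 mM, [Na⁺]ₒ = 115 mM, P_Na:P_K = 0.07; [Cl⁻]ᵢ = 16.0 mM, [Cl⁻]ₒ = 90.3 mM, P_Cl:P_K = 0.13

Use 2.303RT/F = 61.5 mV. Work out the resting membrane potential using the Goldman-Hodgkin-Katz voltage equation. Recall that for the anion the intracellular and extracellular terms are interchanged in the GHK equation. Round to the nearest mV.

-50 mV

Vm = 61.5 · log₁₀[(Σ P·[cation]ₒ + Σ P·[anion]ᵢ) / (Σ P·[cation]ᵢ + Σ P·[anion]ₒ)]
Numerator = 1×7.97 + 0.07×115 + 0.13×16.0 = 18.1
Denominator = 1×103 + 0.07×21.2 + 0.13×90.3 = 116.2
Vm = 61.5 · log₁₀(0.15574) = 61.5 × (-0.8076) = -49.67 mV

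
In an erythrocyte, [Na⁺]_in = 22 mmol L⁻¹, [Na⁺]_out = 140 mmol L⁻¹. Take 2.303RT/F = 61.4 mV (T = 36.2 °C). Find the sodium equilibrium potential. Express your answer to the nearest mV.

E = (61.4/z) · log₁₀([Na⁺]_out/[Na⁺]_in) with z = +1.
= (61.4/1) · log₁₀(140/22) = 61.40 · log₁₀(6.364)
= 61.40 · (0.8037) = 49.35 mV

49 mV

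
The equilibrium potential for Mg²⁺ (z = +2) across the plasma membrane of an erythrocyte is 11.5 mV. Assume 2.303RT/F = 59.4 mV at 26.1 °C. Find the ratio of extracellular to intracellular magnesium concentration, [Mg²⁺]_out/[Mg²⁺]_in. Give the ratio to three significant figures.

log₁₀([out]/[in]) = E·z/(59.4) = 11.5 × 2 / 59.4 = 0.3872
[out]/[in] = 10^(0.3872) = 2.439

2.44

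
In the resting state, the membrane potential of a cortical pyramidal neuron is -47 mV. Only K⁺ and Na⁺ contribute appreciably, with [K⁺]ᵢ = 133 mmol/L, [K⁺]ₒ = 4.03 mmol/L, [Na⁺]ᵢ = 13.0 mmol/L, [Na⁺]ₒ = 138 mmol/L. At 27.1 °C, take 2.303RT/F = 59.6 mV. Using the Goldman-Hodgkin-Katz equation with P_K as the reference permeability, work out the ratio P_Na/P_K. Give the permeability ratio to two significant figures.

Let α = P_Na/P_K. GHK: Vm = 59.6·log₁₀[(Kₒ + α·Naₒ)/(Kᵢ + α·Naᵢ)].
10^(Vm/59.6) = 10^(-47.0/59.6) = 0.16271
So 0.16271·(Kᵢ + α·Naᵢ) = Kₒ + α·Naₒ → α = (0.16271·133.0 − 4.03) / (138.0 − 0.16271·13.0)
α = (21.64 − 4.03) / (138.0 − 2.115) = 17.61/135.9 = 0.1296

0.13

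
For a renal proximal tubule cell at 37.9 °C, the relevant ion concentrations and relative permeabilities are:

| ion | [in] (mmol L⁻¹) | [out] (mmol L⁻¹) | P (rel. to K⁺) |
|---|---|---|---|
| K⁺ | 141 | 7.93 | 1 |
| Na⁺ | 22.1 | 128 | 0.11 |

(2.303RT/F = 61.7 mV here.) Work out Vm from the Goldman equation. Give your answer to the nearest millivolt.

Vm = 61.7 · log₁₀[(Σ P·[cation]ₒ + Σ P·[anion]ᵢ) / (Σ P·[cation]ᵢ + Σ P·[anion]ₒ)]
Numerator = 1×7.93 + 0.11×128 = 22.01
Denominator = 1×141 + 0.11×22.1 = 143.4
Vm = 61.7 · log₁₀(0.15345) = 61.7 × (-0.8140) = -50.23 mV

-50 mV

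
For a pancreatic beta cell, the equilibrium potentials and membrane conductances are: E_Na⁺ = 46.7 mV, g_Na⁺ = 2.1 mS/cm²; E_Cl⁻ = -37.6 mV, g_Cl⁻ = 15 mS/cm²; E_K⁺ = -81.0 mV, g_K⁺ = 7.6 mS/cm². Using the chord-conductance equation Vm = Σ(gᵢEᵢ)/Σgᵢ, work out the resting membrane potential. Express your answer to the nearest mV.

-44 mV

Σ gᵢEᵢ = 2.1·(46.7) + 15·(-37.6) + 7.6·(-81.0) = -1081.53
Σ gᵢ = 2.1 + 15 + 7.6 = 24.7
Vm = -1081.53 / 24.7 = -43.79 mV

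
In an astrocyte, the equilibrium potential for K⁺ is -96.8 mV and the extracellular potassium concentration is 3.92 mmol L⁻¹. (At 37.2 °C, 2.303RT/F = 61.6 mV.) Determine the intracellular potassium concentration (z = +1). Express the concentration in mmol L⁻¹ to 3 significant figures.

Nernst: E = (61.6/1) · log₁₀([out]/[in]), so log₁₀([out]/[in]) = -96.8 × 1 / 61.6 = -1.5714.
[out]/[in] = 10^(-1.5714) = 0.02683.
[in] = 3.92 / 0.02683 = 146.1 mmol L⁻¹.

146 mmol L⁻¹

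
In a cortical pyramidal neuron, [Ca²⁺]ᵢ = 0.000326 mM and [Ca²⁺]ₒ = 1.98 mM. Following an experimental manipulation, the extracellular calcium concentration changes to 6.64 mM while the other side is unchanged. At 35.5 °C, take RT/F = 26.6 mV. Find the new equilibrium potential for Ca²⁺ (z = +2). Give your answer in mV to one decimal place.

132.0 mV

After the shift: [Ca²⁺]_out = 6.64, [Ca²⁺]_in = 0.000326 mM.
E_new = (26.6/2)·ln(6.64/0.000326) = 13.30 · (9.9217) = 131.96 mV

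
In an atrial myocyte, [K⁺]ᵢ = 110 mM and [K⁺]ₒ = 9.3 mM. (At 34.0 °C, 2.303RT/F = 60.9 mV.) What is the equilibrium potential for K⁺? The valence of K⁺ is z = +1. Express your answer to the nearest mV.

-65 mV

E = (60.9/z) · log₁₀([K⁺]_out/[K⁺]_in) with z = +1.
= (60.9/1) · log₁₀(9.3/110) = 60.90 · log₁₀(0.08455)
= 60.90 · (-1.0729) = -65.34 mV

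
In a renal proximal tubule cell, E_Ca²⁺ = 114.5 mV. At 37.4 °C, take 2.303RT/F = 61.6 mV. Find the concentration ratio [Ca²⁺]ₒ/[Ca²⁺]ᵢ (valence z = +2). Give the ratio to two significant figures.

log₁₀([out]/[in]) = E·z/(61.6) = 114.5 × 2 / 61.6 = 3.7175
[out]/[in] = 10^(3.7175) = 5218

5200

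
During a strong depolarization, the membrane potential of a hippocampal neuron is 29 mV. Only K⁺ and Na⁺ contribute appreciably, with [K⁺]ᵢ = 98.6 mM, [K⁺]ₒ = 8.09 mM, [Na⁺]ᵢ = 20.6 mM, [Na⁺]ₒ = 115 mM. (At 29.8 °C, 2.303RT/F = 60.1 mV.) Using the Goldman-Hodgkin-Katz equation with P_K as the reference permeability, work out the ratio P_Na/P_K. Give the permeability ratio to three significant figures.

5.56

Let α = P_Na/P_K. GHK: Vm = 60.1·log₁₀[(Kₒ + α·Naₒ)/(Kᵢ + α·Naᵢ)].
10^(Vm/60.1) = 10^(29.0/60.1) = 3.0376
So 3.0376·(Kᵢ + α·Naᵢ) = Kₒ + α·Naₒ → α = (3.0376·98.6 − 8.09) / (115.0 − 3.0376·20.6)
α = (299.5 − 8.09) / (115.0 − 62.57) = 291.4/52.43 = 5.559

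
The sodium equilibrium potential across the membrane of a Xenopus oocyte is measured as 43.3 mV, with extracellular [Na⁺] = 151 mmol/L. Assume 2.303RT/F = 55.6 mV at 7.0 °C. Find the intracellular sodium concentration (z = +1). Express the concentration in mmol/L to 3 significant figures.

Nernst: E = (55.6/1) · log₁₀([out]/[in]), so log₁₀([out]/[in]) = 43.3 × 1 / 55.6 = 0.7788.
[out]/[in] = 10^(0.7788) = 6.009.
[in] = 151 / 6.009 = 25.13 mmol/L.

25.1 mmol/L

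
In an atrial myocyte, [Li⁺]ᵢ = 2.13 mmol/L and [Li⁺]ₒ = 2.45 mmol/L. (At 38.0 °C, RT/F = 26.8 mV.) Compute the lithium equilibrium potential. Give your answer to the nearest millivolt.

E = (26.8/z) · ln([Li⁺]_out/[Li⁺]_in) with z = +1.
= (26.8/1) · ln(2.45/2.13) = 26.80 · ln(1.15)
= 26.80 · (0.1400) = 3.75 mV

4 mV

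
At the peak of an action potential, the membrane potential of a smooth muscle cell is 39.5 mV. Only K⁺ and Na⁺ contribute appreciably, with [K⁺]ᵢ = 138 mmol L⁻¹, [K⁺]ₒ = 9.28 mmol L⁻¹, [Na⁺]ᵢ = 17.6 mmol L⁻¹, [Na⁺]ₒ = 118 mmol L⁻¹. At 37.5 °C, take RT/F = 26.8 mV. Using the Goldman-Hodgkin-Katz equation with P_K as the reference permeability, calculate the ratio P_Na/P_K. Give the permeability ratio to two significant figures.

Let α = P_Na/P_K. GHK: Vm = 26.8·ln[(Kₒ + α·Naₒ)/(Kᵢ + α·Naᵢ)].
e^(Vm/26.8) = e^(39.5/26.8) = 4.3661
So 4.3661·(Kᵢ + α·Naᵢ) = Kₒ + α·Naₒ → α = (4.3661·138.0 − 9.28) / (118.0 − 4.3661·17.6)
α = (602.5 − 9.28) / (118.0 − 76.84) = 593.2/41.16 = 14.41

14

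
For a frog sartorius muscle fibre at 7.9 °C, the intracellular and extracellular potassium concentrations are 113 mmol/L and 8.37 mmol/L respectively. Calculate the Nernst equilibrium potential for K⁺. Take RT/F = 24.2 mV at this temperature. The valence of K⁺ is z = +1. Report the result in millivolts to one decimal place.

E = (24.2/z) · ln([K⁺]_out/[K⁺]_in) with z = +1.
= (24.2/1) · ln(8.37/113) = 24.20 · ln(0.07407)
= 24.20 · (-2.6027) = -62.99 mV

-63.0 mV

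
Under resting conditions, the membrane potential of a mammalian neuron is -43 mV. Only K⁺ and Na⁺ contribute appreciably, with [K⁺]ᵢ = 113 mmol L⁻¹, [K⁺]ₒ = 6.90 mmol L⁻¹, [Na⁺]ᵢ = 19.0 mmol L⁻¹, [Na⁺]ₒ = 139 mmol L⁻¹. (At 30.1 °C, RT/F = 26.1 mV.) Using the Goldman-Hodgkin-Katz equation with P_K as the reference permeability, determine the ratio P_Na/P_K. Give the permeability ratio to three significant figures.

Let α = P_Na/P_K. GHK: Vm = 26.1·ln[(Kₒ + α·Naₒ)/(Kᵢ + α·Naᵢ)].
e^(Vm/26.1) = e^(-43.0/26.1) = 0.19253
So 0.19253·(Kᵢ + α·Naᵢ) = Kₒ + α·Naₒ → α = (0.19253·113.0 − 6.9) / (139.0 − 0.19253·19.0)
α = (21.76 − 6.9) / (139.0 − 3.658) = 14.86/135.3 = 0.1098

0.110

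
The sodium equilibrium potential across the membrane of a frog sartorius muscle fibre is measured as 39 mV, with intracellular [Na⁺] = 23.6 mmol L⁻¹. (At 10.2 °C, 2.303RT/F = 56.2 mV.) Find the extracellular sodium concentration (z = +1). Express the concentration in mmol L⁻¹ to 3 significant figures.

117 mmol L⁻¹

Nernst: E = (56.2/1) · log₁₀([out]/[in]), so log₁₀([out]/[in]) = 39.0 × 1 / 56.2 = 0.6940.
[out]/[in] = 10^(0.6940) = 4.943.
[out] = 4.943 × 23.6 = 116.6 mmol L⁻¹.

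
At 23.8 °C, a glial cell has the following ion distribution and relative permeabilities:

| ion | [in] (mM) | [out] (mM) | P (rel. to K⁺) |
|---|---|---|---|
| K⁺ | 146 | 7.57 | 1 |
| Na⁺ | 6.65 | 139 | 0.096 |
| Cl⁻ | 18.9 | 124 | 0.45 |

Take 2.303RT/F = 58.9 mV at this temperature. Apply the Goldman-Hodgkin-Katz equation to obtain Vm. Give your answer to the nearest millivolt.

-49 mV

Vm = 58.9 · log₁₀[(Σ P·[cation]ₒ + Σ P·[anion]ᵢ) / (Σ P·[cation]ᵢ + Σ P·[anion]ₒ)]
Numerator = 1×7.57 + 0.096×139 + 0.45×18.9 = 29.42
Denominator = 1×146 + 0.096×6.65 + 0.45×124 = 202.4
Vm = 58.9 · log₁₀(0.14532) = 58.9 × (-0.8377) = -49.34 mV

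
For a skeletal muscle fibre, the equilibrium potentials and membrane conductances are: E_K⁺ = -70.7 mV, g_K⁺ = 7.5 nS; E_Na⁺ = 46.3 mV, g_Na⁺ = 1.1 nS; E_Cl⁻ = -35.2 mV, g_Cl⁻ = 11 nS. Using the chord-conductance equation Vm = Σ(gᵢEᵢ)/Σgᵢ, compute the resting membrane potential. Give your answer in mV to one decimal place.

Σ gᵢEᵢ = 7.5·(-70.7) + 1.1·(46.3) + 11·(-35.2) = -866.52
Σ gᵢ = 7.5 + 1.1 + 11 = 19.6
Vm = -866.52 / 19.6 = -44.21 mV

-44.2 mV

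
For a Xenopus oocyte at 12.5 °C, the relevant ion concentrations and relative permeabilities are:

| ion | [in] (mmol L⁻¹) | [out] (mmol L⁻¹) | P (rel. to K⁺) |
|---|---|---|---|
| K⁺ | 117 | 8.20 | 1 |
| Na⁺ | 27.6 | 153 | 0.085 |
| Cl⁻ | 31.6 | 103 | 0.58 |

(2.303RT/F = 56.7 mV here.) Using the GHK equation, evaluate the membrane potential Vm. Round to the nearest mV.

-37 mV

Vm = 56.7 · log₁₀[(Σ P·[cation]ₒ + Σ P·[anion]ᵢ) / (Σ P·[cation]ᵢ + Σ P·[anion]ₒ)]
Numerator = 1×8.20 + 0.085×153 + 0.58×31.6 = 39.53
Denominator = 1×117 + 0.085×27.6 + 0.58×103 = 179.1
Vm = 56.7 · log₁₀(0.22075) = 56.7 × (-0.6561) = -37.20 mV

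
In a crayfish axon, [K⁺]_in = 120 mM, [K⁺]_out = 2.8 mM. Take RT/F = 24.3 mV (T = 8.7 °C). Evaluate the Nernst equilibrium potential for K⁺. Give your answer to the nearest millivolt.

E = (24.3/z) · ln([K⁺]_out/[K⁺]_in) with z = +1.
= (24.3/1) · ln(2.8/120) = 24.30 · ln(0.02333)
= 24.30 · (-3.7579) = -91.32 mV

-91 mV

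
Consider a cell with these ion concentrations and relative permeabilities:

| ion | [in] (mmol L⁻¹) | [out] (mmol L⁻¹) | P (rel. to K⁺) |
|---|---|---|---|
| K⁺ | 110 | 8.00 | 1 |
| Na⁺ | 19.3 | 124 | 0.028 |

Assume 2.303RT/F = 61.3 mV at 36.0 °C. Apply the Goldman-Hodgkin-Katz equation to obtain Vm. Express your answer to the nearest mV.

Vm = 61.3 · log₁₀[(Σ P·[cation]ₒ + Σ P·[anion]ᵢ) / (Σ P·[cation]ᵢ + Σ P·[anion]ₒ)]
Numerator = 1×8.00 + 0.028×124 = 11.47
Denominator = 1×110 + 0.028×19.3 = 110.5
Vm = 61.3 · log₁₀(0.10378) = 61.3 × (-0.9839) = -60.31 mV

-60 mV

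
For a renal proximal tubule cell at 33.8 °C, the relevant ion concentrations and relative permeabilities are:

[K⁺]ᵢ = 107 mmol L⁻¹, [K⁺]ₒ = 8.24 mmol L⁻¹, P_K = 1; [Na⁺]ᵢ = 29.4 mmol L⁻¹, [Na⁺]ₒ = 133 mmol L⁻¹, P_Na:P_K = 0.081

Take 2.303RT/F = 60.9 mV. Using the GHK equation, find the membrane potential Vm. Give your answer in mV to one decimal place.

Vm = 60.9 · log₁₀[(Σ P·[cation]ₒ + Σ P·[anion]ᵢ) / (Σ P·[cation]ᵢ + Σ P·[anion]ₒ)]
Numerator = 1×8.24 + 0.081×133 = 19.01
Denominator = 1×107 + 0.081×29.4 = 109.4
Vm = 60.9 · log₁₀(0.17382) = 60.9 × (-0.7599) = -46.28 mV

-46.3 mV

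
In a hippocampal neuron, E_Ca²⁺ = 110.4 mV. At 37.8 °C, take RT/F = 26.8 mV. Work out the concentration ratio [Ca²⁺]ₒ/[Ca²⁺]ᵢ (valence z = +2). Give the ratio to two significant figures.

3800

ln([out]/[in]) = E·z/(26.8) = 110.4 × 2 / 26.8 = 8.2388
[out]/[in] = e^(8.2388) = 3785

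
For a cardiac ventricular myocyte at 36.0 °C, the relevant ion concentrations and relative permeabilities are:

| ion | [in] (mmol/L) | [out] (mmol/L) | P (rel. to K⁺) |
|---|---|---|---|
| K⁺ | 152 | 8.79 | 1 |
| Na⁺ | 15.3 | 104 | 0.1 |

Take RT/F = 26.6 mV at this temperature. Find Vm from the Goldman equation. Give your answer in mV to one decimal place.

-55.3 mV

Vm = 26.6 · ln[(Σ P·[cation]ₒ + Σ P·[anion]ᵢ) / (Σ P·[cation]ᵢ + Σ P·[anion]ₒ)]
Numerator = 1×8.79 + 0.1×104 = 19.19
Denominator = 1×152 + 0.1×15.3 = 153.5
Vm = 26.6 · ln(0.12499) = 26.6 × (-2.0795) = -55.31 mV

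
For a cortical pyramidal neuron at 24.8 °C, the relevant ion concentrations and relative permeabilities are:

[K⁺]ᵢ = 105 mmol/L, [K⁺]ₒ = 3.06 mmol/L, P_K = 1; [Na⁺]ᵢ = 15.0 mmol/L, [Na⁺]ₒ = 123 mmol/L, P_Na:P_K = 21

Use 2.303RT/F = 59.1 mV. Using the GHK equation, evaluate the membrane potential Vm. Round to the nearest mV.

Vm = 59.1 · log₁₀[(Σ P·[cation]ₒ + Σ P·[anion]ᵢ) / (Σ P·[cation]ᵢ + Σ P·[anion]ₒ)]
Numerator = 1×3.06 + 21×123 = 2586
Denominator = 1×105 + 21×15.0 = 420
Vm = 59.1 · log₁₀(6.1573) = 59.1 × (0.7894) = 46.65 mV

47 mV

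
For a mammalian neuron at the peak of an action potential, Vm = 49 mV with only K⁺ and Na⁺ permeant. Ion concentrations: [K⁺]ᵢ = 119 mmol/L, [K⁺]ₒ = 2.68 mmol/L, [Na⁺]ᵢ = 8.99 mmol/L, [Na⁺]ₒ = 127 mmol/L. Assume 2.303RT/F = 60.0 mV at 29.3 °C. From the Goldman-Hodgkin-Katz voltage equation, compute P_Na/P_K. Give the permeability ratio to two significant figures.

11

Let α = P_Na/P_K. GHK: Vm = 60.0·log₁₀[(Kₒ + α·Naₒ)/(Kᵢ + α·Naᵢ)].
10^(Vm/60.0) = 10^(49.0/60.0) = 6.5564
So 6.5564·(Kᵢ + α·Naᵢ) = Kₒ + α·Naₒ → α = (6.5564·119.0 − 2.68) / (127.0 − 6.5564·8.99)
α = (780.2 − 2.68) / (127.0 − 58.94) = 777.5/68.06 = 11.42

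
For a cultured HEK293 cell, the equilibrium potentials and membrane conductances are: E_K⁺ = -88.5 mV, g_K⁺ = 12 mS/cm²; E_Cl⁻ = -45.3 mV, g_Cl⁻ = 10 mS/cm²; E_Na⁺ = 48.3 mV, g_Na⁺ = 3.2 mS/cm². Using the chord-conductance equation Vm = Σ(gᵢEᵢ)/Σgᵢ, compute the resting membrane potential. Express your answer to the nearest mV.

Σ gᵢEᵢ = 12·(-88.5) + 10·(-45.3) + 3.2·(48.3) = -1360.44
Σ gᵢ = 12 + 10 + 3.2 = 25.2
Vm = -1360.44 / 25.2 = -53.99 mV

-54 mV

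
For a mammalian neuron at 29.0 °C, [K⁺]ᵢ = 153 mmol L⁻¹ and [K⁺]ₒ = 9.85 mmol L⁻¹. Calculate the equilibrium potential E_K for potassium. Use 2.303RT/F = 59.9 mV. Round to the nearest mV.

E = (59.9/z) · log₁₀([K⁺]_out/[K⁺]_in) with z = +1.
= (59.9/1) · log₁₀(9.85/153) = 59.90 · log₁₀(0.06438)
= 59.90 · (-1.1913) = -71.36 mV

-71 mV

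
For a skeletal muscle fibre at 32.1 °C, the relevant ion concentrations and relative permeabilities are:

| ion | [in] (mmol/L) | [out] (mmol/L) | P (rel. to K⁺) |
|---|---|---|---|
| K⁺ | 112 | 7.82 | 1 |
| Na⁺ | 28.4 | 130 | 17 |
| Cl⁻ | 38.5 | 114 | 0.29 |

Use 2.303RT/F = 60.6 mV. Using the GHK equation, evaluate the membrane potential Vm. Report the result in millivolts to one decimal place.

Vm = 60.6 · log₁₀[(Σ P·[cation]ₒ + Σ P·[anion]ᵢ) / (Σ P·[cation]ᵢ + Σ P·[anion]ₒ)]
Numerator = 1×7.82 + 17×130 + 0.29×38.5 = 2229
Denominator = 1×112 + 17×28.4 + 0.29×114 = 627.9
Vm = 60.6 · log₁₀(3.5501) = 60.6 × (0.5502) = 33.34 mV

33.3 mV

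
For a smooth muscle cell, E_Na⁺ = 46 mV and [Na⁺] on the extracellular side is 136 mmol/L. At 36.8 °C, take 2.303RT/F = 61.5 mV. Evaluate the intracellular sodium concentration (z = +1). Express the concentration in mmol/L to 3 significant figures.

Nernst: E = (61.5/1) · log₁₀([out]/[in]), so log₁₀([out]/[in]) = 46.0 × 1 / 61.5 = 0.7480.
[out]/[in] = 10^(0.7480) = 5.597.
[in] = 136 / 5.597 = 24.3 mmol/L.

24.3 mmol/L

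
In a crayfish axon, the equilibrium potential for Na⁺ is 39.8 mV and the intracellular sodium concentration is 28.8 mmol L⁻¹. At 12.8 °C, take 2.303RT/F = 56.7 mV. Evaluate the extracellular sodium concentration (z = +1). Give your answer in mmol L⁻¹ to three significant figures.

145 mmol L⁻¹

Nernst: E = (56.7/1) · log₁₀([out]/[in]), so log₁₀([out]/[in]) = 39.8 × 1 / 56.7 = 0.7019.
[out]/[in] = 10^(0.7019) = 5.034.
[out] = 5.034 × 28.8 = 145 mmol L⁻¹.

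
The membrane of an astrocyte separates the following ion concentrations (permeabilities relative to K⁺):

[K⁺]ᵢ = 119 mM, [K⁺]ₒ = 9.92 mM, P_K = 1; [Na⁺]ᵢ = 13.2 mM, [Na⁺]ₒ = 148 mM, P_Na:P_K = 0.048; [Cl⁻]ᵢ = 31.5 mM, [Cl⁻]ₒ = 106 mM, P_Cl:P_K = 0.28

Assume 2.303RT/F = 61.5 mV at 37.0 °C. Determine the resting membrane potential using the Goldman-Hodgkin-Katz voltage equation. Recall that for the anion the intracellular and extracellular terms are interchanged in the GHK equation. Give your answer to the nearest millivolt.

-47 mV

Vm = 61.5 · log₁₀[(Σ P·[cation]ₒ + Σ P·[anion]ᵢ) / (Σ P·[cation]ᵢ + Σ P·[anion]ₒ)]
Numerator = 1×9.92 + 0.048×148 + 0.28×31.5 = 25.84
Denominator = 1×119 + 0.048×13.2 + 0.28×106 = 149.3
Vm = 61.5 · log₁₀(0.17309) = 61.5 × (-0.7617) = -46.85 mV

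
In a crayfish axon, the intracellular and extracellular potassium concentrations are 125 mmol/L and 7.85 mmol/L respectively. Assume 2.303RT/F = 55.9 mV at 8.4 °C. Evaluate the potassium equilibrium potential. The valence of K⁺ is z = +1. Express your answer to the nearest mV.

E = (55.9/z) · log₁₀([K⁺]_out/[K⁺]_in) with z = +1.
= (55.9/1) · log₁₀(7.85/125) = 55.90 · log₁₀(0.0628)
= 55.90 · (-1.2020) = -67.19 mV

-67 mV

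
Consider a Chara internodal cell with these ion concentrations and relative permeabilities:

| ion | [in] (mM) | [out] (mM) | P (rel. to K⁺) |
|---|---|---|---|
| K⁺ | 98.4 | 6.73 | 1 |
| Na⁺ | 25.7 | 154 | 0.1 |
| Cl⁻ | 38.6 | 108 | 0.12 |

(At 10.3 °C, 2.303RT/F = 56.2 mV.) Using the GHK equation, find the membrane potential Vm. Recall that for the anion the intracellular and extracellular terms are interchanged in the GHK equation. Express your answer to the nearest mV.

Vm = 56.2 · log₁₀[(Σ P·[cation]ₒ + Σ P·[anion]ᵢ) / (Σ P·[cation]ᵢ + Σ P·[anion]ₒ)]
Numerator = 1×6.73 + 0.1×154 + 0.12×38.6 = 26.76
Denominator = 1×98.4 + 0.1×25.7 + 0.12×108 = 113.9
Vm = 56.2 · log₁₀(0.2349) = 56.2 × (-0.6291) = -35.36 mV

-35 mV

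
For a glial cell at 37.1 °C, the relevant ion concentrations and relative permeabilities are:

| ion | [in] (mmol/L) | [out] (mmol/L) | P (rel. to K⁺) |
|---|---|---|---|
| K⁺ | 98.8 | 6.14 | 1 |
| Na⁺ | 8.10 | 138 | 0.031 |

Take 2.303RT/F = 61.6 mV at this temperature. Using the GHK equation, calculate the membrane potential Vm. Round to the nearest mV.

-60 mV

Vm = 61.6 · log₁₀[(Σ P·[cation]ₒ + Σ P·[anion]ᵢ) / (Σ P·[cation]ᵢ + Σ P·[anion]ₒ)]
Numerator = 1×6.14 + 0.031×138 = 10.42
Denominator = 1×98.8 + 0.031×8.10 = 99.05
Vm = 61.6 · log₁₀(0.10518) = 61.6 × (-0.9781) = -60.25 mV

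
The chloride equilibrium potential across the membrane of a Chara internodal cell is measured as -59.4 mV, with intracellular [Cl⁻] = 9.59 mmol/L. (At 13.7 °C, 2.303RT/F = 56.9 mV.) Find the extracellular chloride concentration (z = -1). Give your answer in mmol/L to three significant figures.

Nernst: E = (56.9/-1) · log₁₀([out]/[in]), so log₁₀([out]/[in]) = -59.4 × -1 / 56.9 = 1.0439.
[out]/[in] = 10^(1.0439) = 11.06.
[out] = 11.06 × 9.59 = 106.1 mmol/L.

106 mmol/L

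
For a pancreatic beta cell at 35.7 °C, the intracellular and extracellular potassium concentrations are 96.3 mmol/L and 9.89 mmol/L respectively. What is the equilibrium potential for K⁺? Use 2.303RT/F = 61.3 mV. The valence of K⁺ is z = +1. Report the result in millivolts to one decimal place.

-60.6 mV

E = (61.3/z) · log₁₀([K⁺]_out/[K⁺]_in) with z = +1.
= (61.3/1) · log₁₀(9.89/96.3) = 61.30 · log₁₀(0.1027)
= 61.30 · (-0.9884) = -60.59 mV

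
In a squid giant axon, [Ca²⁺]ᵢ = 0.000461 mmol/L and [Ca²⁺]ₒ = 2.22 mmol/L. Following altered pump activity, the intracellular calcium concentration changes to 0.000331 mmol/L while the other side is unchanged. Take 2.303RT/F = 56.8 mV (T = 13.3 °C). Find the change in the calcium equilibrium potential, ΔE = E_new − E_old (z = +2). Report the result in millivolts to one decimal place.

4.1 mV

E_old = (56.8/2)·log₁₀(2.22/0.000461) = 104.59 mV
E_new = (56.8/2)·log₁₀(2.22/0.000331) = 108.67 mV
ΔE = 108.67 − (104.59) = 4.09 mV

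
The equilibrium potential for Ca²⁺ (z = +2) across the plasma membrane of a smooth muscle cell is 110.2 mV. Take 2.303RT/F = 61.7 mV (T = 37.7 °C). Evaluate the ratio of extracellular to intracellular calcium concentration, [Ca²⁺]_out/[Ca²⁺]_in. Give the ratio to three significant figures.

3730

log₁₀([out]/[in]) = E·z/(61.7) = 110.2 × 2 / 61.7 = 3.5721
[out]/[in] = 10^(3.5721) = 3734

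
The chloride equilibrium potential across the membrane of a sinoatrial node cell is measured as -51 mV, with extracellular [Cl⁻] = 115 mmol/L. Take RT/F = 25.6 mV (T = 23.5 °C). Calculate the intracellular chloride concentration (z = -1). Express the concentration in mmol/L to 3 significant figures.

15.7 mmol/L

Nernst: E = (25.6/-1) · ln([out]/[in]), so ln([out]/[in]) = -51.0 × -1 / 25.6 = 1.9922.
[out]/[in] = e^(1.9922) = 7.332.
[in] = 115 / 7.332 = 15.69 mmol/L.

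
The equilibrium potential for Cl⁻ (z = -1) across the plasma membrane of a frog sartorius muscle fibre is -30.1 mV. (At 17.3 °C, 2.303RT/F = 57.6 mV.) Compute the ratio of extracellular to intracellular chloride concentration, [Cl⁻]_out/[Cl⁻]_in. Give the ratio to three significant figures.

log₁₀([out]/[in]) = E·z/(57.6) = -30.1 × -1 / 57.6 = 0.5226
[out]/[in] = 10^(0.5226) = 3.331

3.33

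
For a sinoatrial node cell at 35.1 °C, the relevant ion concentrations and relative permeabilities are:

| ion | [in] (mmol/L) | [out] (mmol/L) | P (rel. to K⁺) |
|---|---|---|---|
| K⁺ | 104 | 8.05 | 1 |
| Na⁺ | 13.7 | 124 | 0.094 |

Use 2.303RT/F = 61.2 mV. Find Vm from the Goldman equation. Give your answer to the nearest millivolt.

Vm = 61.2 · log₁₀[(Σ P·[cation]ₒ + Σ P·[anion]ᵢ) / (Σ P·[cation]ᵢ + Σ P·[anion]ₒ)]
Numerator = 1×8.05 + 0.094×124 = 19.71
Denominator = 1×104 + 0.094×13.7 = 105.3
Vm = 61.2 · log₁₀(0.18716) = 61.2 × (-0.7278) = -44.54 mV

-45 mV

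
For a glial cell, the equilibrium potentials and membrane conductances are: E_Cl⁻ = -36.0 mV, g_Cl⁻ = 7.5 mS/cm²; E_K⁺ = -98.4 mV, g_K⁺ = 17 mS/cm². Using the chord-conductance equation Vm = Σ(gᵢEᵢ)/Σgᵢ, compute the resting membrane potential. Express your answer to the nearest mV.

-79 mV

Σ gᵢEᵢ = 7.5·(-36.0) + 17·(-98.4) = -1942.80
Σ gᵢ = 7.5 + 17 = 24.5
Vm = -1942.80 / 24.5 = -79.30 mV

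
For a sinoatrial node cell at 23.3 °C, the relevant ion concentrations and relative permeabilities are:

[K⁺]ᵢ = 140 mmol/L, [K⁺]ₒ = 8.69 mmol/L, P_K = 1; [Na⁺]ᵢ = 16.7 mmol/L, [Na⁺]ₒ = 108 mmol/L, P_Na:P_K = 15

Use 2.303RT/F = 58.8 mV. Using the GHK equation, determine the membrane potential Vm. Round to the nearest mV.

Vm = 58.8 · log₁₀[(Σ P·[cation]ₒ + Σ P·[anion]ᵢ) / (Σ P·[cation]ᵢ + Σ P·[anion]ₒ)]
Numerator = 1×8.69 + 15×108 = 1629
Denominator = 1×140 + 15×16.7 = 390.5
Vm = 58.8 · log₁₀(4.1708) = 58.8 × (0.6202) = 36.47 mV

36 mV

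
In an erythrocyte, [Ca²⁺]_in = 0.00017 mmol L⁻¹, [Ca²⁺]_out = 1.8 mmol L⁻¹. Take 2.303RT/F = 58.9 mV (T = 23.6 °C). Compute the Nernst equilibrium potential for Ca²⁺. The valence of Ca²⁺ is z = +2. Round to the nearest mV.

119 mV

E = (58.9/z) · log₁₀([Ca²⁺]_out/[Ca²⁺]_in) with z = +2.
= (58.9/2) · log₁₀(1.8/0.00017) = 29.45 · log₁₀(1.059e+04)
= 29.45 · (4.0248) = 118.53 mV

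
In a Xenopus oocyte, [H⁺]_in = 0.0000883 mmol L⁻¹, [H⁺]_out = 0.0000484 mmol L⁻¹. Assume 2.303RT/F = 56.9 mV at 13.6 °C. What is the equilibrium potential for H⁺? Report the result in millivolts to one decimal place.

-14.9 mV

E = (56.9/z) · log₁₀([H⁺]_out/[H⁺]_in) with z = +1.
= (56.9/1) · log₁₀(0.0000484/0.0000883) = 56.90 · log₁₀(0.5481)
= 56.90 · (-0.2611) = -14.86 mV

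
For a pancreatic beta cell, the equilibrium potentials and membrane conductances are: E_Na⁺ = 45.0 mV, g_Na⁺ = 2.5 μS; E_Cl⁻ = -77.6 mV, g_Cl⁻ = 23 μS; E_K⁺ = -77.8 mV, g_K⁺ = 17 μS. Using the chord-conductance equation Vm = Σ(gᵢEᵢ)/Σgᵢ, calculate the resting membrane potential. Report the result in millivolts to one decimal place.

Σ gᵢEᵢ = 2.5·(45.0) + 23·(-77.6) + 17·(-77.8) = -2994.90
Σ gᵢ = 2.5 + 23 + 17 = 42.5
Vm = -2994.90 / 42.5 = -70.47 mV

-70.5 mV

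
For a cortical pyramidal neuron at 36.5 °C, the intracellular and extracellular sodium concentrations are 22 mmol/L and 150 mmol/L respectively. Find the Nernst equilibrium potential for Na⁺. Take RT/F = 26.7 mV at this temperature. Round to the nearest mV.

51 mV

E = (26.7/z) · ln([Na⁺]_out/[Na⁺]_in) with z = +1.
= (26.7/1) · ln(150/22) = 26.70 · ln(6.818)
= 26.70 · (1.9196) = 51.25 mV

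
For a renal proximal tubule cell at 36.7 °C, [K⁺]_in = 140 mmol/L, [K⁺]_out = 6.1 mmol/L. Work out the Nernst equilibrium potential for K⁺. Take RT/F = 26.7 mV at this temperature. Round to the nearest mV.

-84 mV

E = (26.7/z) · ln([K⁺]_out/[K⁺]_in) with z = +1.
= (26.7/1) · ln(6.1/140) = 26.70 · ln(0.04357)
= 26.70 · (-3.1334) = -83.66 mV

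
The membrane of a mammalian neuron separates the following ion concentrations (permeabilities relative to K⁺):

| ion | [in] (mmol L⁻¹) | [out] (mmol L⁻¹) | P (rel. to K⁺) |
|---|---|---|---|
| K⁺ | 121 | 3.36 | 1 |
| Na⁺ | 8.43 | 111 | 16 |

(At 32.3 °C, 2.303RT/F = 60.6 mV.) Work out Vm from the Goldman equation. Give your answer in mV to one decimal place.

Vm = 60.6 · log₁₀[(Σ P·[cation]ₒ + Σ P·[anion]ᵢ) / (Σ P·[cation]ᵢ + Σ P·[anion]ₒ)]
Numerator = 1×3.36 + 16×111 = 1779
Denominator = 1×121 + 16×8.43 = 255.9
Vm = 60.6 · log₁₀(6.9539) = 60.6 × (0.8422) = 51.04 mV

51.0 mV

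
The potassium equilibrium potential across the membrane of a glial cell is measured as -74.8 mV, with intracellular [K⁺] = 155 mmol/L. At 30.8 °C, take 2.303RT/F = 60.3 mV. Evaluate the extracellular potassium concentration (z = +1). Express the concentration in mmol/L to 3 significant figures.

Nernst: E = (60.3/1) · log₁₀([out]/[in]), so log₁₀([out]/[in]) = -74.8 × 1 / 60.3 = -1.2405.
[out]/[in] = 10^(-1.2405) = 0.05748.
[out] = 0.05748 × 155 = 8.91 mmol/L.

8.91 mmol/L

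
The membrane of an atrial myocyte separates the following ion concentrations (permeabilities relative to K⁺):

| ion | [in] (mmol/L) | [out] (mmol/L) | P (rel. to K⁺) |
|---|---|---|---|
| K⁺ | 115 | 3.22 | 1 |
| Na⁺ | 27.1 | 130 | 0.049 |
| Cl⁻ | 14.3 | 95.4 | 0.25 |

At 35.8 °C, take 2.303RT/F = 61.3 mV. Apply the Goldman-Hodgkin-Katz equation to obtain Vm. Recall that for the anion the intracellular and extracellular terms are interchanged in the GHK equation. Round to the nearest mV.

-63 mV

Vm = 61.3 · log₁₀[(Σ P·[cation]ₒ + Σ P·[anion]ᵢ) / (Σ P·[cation]ᵢ + Σ P·[anion]ₒ)]
Numerator = 1×3.22 + 0.049×130 + 0.25×14.3 = 13.16
Denominator = 1×115 + 0.049×27.1 + 0.25×95.4 = 140.2
Vm = 61.3 · log₁₀(0.093916) = 61.3 × (-1.0273) = -62.97 mV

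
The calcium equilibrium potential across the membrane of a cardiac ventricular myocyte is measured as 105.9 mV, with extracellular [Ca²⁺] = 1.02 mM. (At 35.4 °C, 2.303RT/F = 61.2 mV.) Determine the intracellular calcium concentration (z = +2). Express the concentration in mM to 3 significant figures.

0.000353 mM

Nernst: E = (61.2/2) · log₁₀([out]/[in]), so log₁₀([out]/[in]) = 105.9 × 2 / 61.2 = 3.4608.
[out]/[in] = 10^(3.4608) = 2889.
[in] = 1.02 / 2889 = 0.000353 mM.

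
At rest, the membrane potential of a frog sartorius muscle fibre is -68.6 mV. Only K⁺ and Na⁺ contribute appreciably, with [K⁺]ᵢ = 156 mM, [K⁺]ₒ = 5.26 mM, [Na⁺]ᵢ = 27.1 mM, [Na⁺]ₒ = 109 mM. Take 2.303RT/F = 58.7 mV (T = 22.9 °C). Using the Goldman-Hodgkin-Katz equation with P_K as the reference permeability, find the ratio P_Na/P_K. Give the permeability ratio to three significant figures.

0.0496

Let α = P_Na/P_K. GHK: Vm = 58.7·log₁₀[(Kₒ + α·Naₒ)/(Kᵢ + α·Naᵢ)].
10^(Vm/58.7) = 10^(-68.6/58.7) = 0.067818
So 0.067818·(Kᵢ + α·Naᵢ) = Kₒ + α·Naₒ → α = (0.067818·156.0 − 5.26) / (109.0 − 0.067818·27.1)
α = (10.58 − 5.26) / (109.0 − 1.838) = 5.32/107.2 = 0.04964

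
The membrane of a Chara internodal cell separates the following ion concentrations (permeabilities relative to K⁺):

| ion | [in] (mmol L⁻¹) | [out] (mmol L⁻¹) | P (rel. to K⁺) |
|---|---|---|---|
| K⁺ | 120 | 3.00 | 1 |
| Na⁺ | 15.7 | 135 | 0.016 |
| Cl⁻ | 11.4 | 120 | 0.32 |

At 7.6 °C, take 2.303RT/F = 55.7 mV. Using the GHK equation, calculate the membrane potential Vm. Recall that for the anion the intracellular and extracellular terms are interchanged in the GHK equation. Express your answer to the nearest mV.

-70 mV

Vm = 55.7 · log₁₀[(Σ P·[cation]ₒ + Σ P·[anion]ᵢ) / (Σ P·[cation]ᵢ + Σ P·[anion]ₒ)]
Numerator = 1×3.00 + 0.016×135 + 0.32×11.4 = 8.808
Denominator = 1×120 + 0.016×15.7 + 0.32×120 = 158.7
Vm = 55.7 · log₁₀(0.055518) = 55.7 × (-1.2556) = -69.94 mV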